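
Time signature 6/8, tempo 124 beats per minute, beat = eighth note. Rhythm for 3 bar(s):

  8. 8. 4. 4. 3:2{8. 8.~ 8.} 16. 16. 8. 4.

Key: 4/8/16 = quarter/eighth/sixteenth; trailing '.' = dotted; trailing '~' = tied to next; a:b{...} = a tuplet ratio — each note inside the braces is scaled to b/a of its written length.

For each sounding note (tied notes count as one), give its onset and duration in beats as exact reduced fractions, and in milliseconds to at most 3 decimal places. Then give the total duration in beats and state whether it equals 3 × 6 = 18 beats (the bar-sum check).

1) 0.0ms=0b +725.806ms=3/2b
2) 725.806ms=3/2b +725.806ms=3/2b
3) 1451.613ms=3b +1451.613ms=3b
4) 2903.226ms=6b +1451.613ms=3b
5) 4354.839ms=9b +483.871ms=1b
6) 4838.71ms=10b +967.742ms=2b
7) 5806.452ms=12b +362.903ms=3/4b
8) 6169.355ms=51/4b +362.903ms=3/4b
9) 6532.258ms=27/2b +725.806ms=3/2b
10) 7258.065ms=15b +1451.613ms=3b
Σ=18b of 18 (124bpm 6/8) — PASS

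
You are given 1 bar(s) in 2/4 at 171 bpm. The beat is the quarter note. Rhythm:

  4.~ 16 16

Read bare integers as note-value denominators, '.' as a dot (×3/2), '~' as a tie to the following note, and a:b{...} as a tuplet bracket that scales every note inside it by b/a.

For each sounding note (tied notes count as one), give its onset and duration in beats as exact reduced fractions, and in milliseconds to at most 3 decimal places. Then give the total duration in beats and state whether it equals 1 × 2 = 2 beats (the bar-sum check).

1) 0.0ms=0b +614.035ms=7/4b
2) 614.035ms=7/4b +87.719ms=1/4b
Σ=2b of 2 (171bpm 2/4) — PASS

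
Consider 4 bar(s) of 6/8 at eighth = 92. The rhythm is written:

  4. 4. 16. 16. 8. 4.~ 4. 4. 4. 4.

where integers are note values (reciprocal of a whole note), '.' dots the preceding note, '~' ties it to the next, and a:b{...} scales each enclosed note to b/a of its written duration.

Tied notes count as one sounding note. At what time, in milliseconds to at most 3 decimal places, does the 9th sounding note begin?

note 9 onset = 21b = 13695.652ms

1. 0.0ms @ 0 + 1956.522ms (3)
2. 1956.522ms @ 3 + 1956.522ms (3)
3. 3913.043ms @ 6 + 489.13ms (3/4)
4. 4402.174ms @ 27/4 + 489.13ms (3/4)
5. 4891.304ms @ 15/2 + 978.261ms (3/2)
6. 5869.565ms @ 9 + 3913.043ms (6)
7. 9782.609ms @ 15 + 1956.522ms (3)
8. 11739.13ms @ 18 + 1956.522ms (3)
9. 13695.652ms @ 21 + 1956.522ms (3)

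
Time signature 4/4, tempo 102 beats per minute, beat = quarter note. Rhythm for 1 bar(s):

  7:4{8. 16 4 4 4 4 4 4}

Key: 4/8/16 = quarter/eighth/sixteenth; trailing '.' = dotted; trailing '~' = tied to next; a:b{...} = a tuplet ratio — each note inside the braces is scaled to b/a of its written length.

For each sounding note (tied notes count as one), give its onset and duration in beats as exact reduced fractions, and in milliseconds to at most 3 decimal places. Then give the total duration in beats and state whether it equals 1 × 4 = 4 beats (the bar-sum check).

1) 0.0ms=0b +252.101ms=3/7b
2) 252.101ms=3/7b +84.034ms=1/7b
3) 336.134ms=4/7b +336.134ms=4/7b
4) 672.269ms=8/7b +336.134ms=4/7b
5) 1008.403ms=12/7b +336.134ms=4/7b
6) 1344.538ms=16/7b +336.134ms=4/7b
7) 1680.672ms=20/7b +336.134ms=4/7b
8) 2016.807ms=24/7b +336.134ms=4/7b
Σ=4b of 4 (102bpm 4/4) — PASS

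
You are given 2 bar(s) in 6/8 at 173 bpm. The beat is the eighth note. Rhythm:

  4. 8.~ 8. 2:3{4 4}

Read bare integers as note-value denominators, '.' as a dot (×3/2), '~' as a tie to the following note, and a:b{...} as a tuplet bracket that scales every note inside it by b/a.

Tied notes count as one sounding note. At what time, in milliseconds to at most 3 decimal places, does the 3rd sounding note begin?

note 3 onset = 6b = 2080.925ms

1. 0.0ms @ 0 + 1040.462ms (3)
2. 1040.462ms @ 3 + 1040.462ms (3)
3. 2080.925ms @ 6 + 1040.462ms (3)
4. 3121.387ms @ 9 + 1040.462ms (3)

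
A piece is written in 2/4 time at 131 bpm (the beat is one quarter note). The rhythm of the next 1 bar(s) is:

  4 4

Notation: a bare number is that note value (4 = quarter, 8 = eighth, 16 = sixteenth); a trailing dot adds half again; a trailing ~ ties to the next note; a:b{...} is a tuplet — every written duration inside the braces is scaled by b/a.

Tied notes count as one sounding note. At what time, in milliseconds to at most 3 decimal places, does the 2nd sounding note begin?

1. 0.0ms @ 0 + 458.015ms (1)
2. 458.015ms @ 1 + 458.015ms (1)

note 2 onset = 1b = 458.015ms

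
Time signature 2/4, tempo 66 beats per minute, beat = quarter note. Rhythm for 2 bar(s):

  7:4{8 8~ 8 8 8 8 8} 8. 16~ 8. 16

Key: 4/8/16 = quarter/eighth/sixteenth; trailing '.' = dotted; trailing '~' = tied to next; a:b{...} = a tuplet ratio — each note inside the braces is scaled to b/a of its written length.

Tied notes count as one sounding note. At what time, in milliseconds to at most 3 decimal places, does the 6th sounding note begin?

note 6 onset = 12/7b = 1558.442ms

1. 0.0ms @ 0 + 259.74ms (2/7)
2. 259.74ms @ 2/7 + 519.481ms (4/7)
3. 779.221ms @ 6/7 + 259.74ms (2/7)
4. 1038.961ms @ 8/7 + 259.74ms (2/7)
5. 1298.701ms @ 10/7 + 259.74ms (2/7)
6. 1558.442ms @ 12/7 + 259.74ms (2/7)
7. 1818.182ms @ 2 + 681.818ms (3/4)
8. 2500.0ms @ 11/4 + 909.091ms (1)
9. 3409.091ms @ 15/4 + 227.273ms (1/4)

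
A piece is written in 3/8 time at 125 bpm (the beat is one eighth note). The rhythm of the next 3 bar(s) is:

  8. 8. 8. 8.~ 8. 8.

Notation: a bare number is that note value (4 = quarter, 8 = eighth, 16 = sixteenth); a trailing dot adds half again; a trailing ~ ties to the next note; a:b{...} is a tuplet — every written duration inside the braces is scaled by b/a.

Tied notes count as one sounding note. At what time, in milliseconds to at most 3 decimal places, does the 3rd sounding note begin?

1. 0.0ms @ 0 + 720.0ms (3/2)
2. 720.0ms @ 3/2 + 720.0ms (3/2)
3. 1440.0ms @ 3 + 720.0ms (3/2)
4. 2160.0ms @ 9/2 + 1440.0ms (3)
5. 3600.0ms @ 15/2 + 720.0ms (3/2)

note 3 onset = 3b = 1440.0ms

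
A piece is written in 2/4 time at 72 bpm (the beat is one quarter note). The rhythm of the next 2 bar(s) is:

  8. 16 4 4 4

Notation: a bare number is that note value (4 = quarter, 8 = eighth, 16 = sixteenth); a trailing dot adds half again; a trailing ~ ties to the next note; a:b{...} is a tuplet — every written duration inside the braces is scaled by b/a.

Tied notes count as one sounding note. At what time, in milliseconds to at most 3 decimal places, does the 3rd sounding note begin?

note 3 onset = 1b = 833.333ms

1. 0.0ms @ 0 + 625.0ms (3/4)
2. 625.0ms @ 3/4 + 208.333ms (1/4)
3. 833.333ms @ 1 + 833.333ms (1)
4. 1666.667ms @ 2 + 833.333ms (1)
5. 2500.0ms @ 3 + 833.333ms (1)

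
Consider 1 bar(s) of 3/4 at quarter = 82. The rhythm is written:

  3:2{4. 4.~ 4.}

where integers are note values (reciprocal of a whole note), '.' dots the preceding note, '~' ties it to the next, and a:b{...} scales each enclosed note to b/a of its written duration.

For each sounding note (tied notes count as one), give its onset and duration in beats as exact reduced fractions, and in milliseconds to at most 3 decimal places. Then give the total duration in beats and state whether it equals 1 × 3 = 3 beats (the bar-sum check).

1) 0.0ms=0b +731.707ms=1b
2) 731.707ms=1b +1463.415ms=2b
Σ=3b of 3 (82bpm 3/4) — PASS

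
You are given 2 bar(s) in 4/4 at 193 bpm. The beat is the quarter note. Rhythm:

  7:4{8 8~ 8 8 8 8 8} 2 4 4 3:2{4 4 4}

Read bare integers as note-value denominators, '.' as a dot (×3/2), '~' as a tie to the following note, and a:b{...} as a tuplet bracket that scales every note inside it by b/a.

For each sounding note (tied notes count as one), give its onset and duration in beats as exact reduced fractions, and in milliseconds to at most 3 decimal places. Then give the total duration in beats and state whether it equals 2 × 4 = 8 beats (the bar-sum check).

1) 0.0ms=0b +88.823ms=2/7b
2) 88.823ms=2/7b +177.646ms=4/7b
3) 266.469ms=6/7b +88.823ms=2/7b
4) 355.292ms=8/7b +88.823ms=2/7b
5) 444.115ms=10/7b +88.823ms=2/7b
6) 532.939ms=12/7b +88.823ms=2/7b
7) 621.762ms=2b +621.762ms=2b
8) 1243.523ms=4b +310.881ms=1b
9) 1554.404ms=5b +310.881ms=1b
10) 1865.285ms=6b +207.254ms=2/3b
11) 2072.539ms=20/3b +207.254ms=2/3b
12) 2279.793ms=22/3b +207.254ms=2/3b
Σ=8b of 8 (193bpm 4/4) — PASS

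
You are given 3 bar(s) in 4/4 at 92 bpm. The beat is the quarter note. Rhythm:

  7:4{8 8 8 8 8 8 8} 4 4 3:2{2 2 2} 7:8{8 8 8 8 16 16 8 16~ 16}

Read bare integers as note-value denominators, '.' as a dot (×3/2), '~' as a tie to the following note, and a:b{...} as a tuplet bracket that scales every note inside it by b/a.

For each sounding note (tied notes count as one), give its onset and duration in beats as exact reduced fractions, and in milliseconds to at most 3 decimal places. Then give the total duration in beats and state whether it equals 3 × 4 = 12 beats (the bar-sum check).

1) 0.0ms=0b +186.335ms=2/7b
2) 186.335ms=2/7b +186.335ms=2/7b
3) 372.671ms=4/7b +186.335ms=2/7b
4) 559.006ms=6/7b +186.335ms=2/7b
5) 745.342ms=8/7b +186.335ms=2/7b
6) 931.677ms=10/7b +186.335ms=2/7b
7) 1118.012ms=12/7b +186.335ms=2/7b
8) 1304.348ms=2b +652.174ms=1b
9) 1956.522ms=3b +652.174ms=1b
10) 2608.696ms=4b +869.565ms=4/3b
11) 3478.261ms=16/3b +869.565ms=4/3b
12) 4347.826ms=20/3b +869.565ms=4/3b
13) 5217.391ms=8b +372.671ms=4/7b
14) 5590.062ms=60/7b +372.671ms=4/7b
15) 5962.733ms=64/7b +372.671ms=4/7b
16) 6335.404ms=68/7b +372.671ms=4/7b
17) 6708.075ms=72/7b +186.335ms=2/7b
18) 6894.41ms=74/7b +186.335ms=2/7b
19) 7080.745ms=76/7b +372.671ms=4/7b
20) 7453.416ms=80/7b +372.671ms=4/7b
Σ=12b of 12 (92bpm 4/4) — PASS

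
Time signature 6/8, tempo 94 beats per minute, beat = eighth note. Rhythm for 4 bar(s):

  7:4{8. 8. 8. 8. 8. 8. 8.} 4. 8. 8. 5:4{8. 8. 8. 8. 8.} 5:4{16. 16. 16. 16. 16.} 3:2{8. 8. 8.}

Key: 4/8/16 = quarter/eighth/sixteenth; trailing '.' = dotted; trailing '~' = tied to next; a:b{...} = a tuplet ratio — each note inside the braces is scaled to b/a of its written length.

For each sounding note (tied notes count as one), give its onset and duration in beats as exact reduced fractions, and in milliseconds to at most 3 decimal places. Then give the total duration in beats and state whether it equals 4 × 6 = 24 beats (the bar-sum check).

1) 0.0ms=0b +547.112ms=6/7b
2) 547.112ms=6/7b +547.112ms=6/7b
3) 1094.225ms=12/7b +547.112ms=6/7b
4) 1641.337ms=18/7b +547.112ms=6/7b
5) 2188.45ms=24/7b +547.112ms=6/7b
6) 2735.562ms=30/7b +547.112ms=6/7b
7) 3282.675ms=36/7b +547.112ms=6/7b
8) 3829.787ms=6b +1914.894ms=3b
9) 5744.681ms=9b +957.447ms=3/2b
10) 6702.128ms=21/2b +957.447ms=3/2b
11) 7659.574ms=12b +765.957ms=6/5b
12) 8425.532ms=66/5b +765.957ms=6/5b
13) 9191.489ms=72/5b +765.957ms=6/5b
14) 9957.447ms=78/5b +765.957ms=6/5b
15) 10723.404ms=84/5b +765.957ms=6/5b
16) 11489.362ms=18b +382.979ms=3/5b
17) 11872.34ms=93/5b +382.979ms=3/5b
18) 12255.319ms=96/5b +382.979ms=3/5b
19) 12638.298ms=99/5b +382.979ms=3/5b
20) 13021.277ms=102/5b +382.979ms=3/5b
21) 13404.255ms=21b +638.298ms=1b
22) 14042.553ms=22b +638.298ms=1b
23) 14680.851ms=23b +638.298ms=1b
Σ=24b of 24 (94bpm 6/8) — PASS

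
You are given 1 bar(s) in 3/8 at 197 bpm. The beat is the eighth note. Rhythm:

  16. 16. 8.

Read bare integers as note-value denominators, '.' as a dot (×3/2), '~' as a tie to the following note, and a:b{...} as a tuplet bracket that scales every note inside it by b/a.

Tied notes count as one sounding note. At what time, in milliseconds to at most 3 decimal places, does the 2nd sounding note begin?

note 2 onset = 3/4b = 228.426ms

1. 0.0ms @ 0 + 228.426ms (3/4)
2. 228.426ms @ 3/4 + 228.426ms (3/4)
3. 456.853ms @ 3/2 + 456.853ms (3/2)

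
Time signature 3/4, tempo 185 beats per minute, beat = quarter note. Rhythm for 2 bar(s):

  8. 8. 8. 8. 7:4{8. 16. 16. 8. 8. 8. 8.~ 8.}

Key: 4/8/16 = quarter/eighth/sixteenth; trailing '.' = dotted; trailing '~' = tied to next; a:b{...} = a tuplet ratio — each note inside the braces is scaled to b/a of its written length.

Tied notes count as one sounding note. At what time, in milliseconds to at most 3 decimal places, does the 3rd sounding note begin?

1. 0.0ms @ 0 + 243.243ms (3/4)
2. 243.243ms @ 3/4 + 243.243ms (3/4)
3. 486.486ms @ 3/2 + 243.243ms (3/4)
4. 729.73ms @ 9/4 + 243.243ms (3/4)
5. 972.973ms @ 3 + 138.996ms (3/7)
6. 1111.969ms @ 24/7 + 69.498ms (3/14)
7. 1181.467ms @ 51/14 + 69.498ms (3/14)
8. 1250.965ms @ 27/7 + 138.996ms (3/7)
9. 1389.961ms @ 30/7 + 138.996ms (3/7)
10. 1528.958ms @ 33/7 + 138.996ms (3/7)
11. 1667.954ms @ 36/7 + 277.992ms (6/7)

note 3 onset = 3/2b = 486.486ms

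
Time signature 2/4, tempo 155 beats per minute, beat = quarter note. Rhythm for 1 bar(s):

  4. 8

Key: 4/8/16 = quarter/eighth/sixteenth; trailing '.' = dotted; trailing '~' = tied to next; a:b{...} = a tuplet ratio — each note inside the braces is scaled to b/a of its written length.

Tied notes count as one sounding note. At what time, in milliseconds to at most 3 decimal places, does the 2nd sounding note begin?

note 2 onset = 3/2b = 580.645ms

1. 0.0ms @ 0 + 580.645ms (3/2)
2. 580.645ms @ 3/2 + 193.548ms (1/2)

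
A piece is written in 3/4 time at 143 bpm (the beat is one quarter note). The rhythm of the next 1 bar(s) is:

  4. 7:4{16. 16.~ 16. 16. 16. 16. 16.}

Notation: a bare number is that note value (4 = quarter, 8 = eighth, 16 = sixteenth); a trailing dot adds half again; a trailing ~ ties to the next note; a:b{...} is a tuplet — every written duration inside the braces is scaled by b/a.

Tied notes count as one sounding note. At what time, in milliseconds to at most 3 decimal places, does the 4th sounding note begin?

note 4 onset = 15/7b = 899.101ms

1. 0.0ms @ 0 + 629.371ms (3/2)
2. 629.371ms @ 3/2 + 89.91ms (3/14)
3. 719.281ms @ 12/7 + 179.82ms (3/7)
4. 899.101ms @ 15/7 + 89.91ms (3/14)
5. 989.011ms @ 33/14 + 89.91ms (3/14)
6. 1078.921ms @ 18/7 + 89.91ms (3/14)
7. 1168.831ms @ 39/14 + 89.91ms (3/14)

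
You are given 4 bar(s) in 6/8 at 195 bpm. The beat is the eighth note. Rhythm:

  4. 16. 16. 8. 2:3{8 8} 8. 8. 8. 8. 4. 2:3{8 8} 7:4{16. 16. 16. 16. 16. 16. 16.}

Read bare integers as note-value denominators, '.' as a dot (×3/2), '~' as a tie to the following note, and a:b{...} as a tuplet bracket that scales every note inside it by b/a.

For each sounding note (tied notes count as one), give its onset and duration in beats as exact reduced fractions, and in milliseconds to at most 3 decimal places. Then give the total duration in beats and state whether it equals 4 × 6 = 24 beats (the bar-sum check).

1) 0.0ms=0b +923.077ms=3b
2) 923.077ms=3b +230.769ms=3/4b
3) 1153.846ms=15/4b +230.769ms=3/4b
4) 1384.615ms=9/2b +461.538ms=3/2b
5) 1846.154ms=6b +461.538ms=3/2b
6) 2307.692ms=15/2b +461.538ms=3/2b
7) 2769.231ms=9b +461.538ms=3/2b
8) 3230.769ms=21/2b +461.538ms=3/2b
9) 3692.308ms=12b +461.538ms=3/2b
10) 4153.846ms=27/2b +461.538ms=3/2b
11) 4615.385ms=15b +923.077ms=3b
12) 5538.462ms=18b +461.538ms=3/2b
13) 6000.0ms=39/2b +461.538ms=3/2b
14) 6461.538ms=21b +131.868ms=3/7b
15) 6593.407ms=150/7b +131.868ms=3/7b
16) 6725.275ms=153/7b +131.868ms=3/7b
17) 6857.143ms=156/7b +131.868ms=3/7b
18) 6989.011ms=159/7b +131.868ms=3/7b
19) 7120.879ms=162/7b +131.868ms=3/7b
20) 7252.747ms=165/7b +131.868ms=3/7b
Σ=24b of 24 (195bpm 6/8) — PASS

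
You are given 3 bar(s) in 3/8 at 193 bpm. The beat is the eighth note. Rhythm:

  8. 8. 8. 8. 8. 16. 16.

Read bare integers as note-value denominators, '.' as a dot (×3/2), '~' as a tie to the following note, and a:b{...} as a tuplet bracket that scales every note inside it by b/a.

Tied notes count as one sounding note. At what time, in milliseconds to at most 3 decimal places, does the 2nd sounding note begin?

1. 0.0ms @ 0 + 466.321ms (3/2)
2. 466.321ms @ 3/2 + 466.321ms (3/2)
3. 932.642ms @ 3 + 466.321ms (3/2)
4. 1398.964ms @ 9/2 + 466.321ms (3/2)
5. 1865.285ms @ 6 + 466.321ms (3/2)
6. 2331.606ms @ 15/2 + 233.161ms (3/4)
7. 2564.767ms @ 33/4 + 233.161ms (3/4)

note 2 onset = 3/2b = 466.321ms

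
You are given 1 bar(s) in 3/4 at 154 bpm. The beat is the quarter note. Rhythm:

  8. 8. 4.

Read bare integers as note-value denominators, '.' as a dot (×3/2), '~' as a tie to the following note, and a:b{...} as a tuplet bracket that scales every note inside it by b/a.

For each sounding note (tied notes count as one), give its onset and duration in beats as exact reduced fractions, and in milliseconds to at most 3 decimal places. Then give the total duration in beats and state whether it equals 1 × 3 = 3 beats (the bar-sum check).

1) 0.0ms=0b +292.208ms=3/4b
2) 292.208ms=3/4b +292.208ms=3/4b
3) 584.416ms=3/2b +584.416ms=3/2b
Σ=3b of 3 (154bpm 3/4) — PASS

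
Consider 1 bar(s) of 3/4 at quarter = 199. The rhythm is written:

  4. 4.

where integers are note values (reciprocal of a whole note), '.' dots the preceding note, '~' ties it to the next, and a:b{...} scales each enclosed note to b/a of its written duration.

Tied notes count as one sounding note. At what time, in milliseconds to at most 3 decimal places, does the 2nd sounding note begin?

1. 0.0ms @ 0 + 452.261ms (3/2)
2. 452.261ms @ 3/2 + 452.261ms (3/2)

note 2 onset = 3/2b = 452.261ms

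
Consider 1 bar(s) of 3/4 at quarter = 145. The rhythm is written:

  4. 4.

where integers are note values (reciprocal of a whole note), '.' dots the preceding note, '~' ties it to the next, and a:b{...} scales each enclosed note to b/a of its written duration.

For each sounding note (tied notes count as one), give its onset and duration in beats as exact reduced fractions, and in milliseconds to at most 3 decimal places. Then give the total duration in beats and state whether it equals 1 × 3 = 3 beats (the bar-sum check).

1) 0.0ms=0b +620.69ms=3/2b
2) 620.69ms=3/2b +620.69ms=3/2b
Σ=3b of 3 (145bpm 3/4) — PASS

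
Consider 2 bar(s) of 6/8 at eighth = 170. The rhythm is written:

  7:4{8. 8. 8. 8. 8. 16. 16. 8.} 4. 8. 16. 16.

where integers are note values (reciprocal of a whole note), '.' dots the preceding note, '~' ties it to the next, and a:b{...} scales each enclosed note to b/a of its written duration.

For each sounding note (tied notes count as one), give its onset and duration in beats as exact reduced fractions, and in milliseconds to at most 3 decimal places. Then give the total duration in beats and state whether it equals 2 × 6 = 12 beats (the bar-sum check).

1) 0.0ms=0b +302.521ms=6/7b
2) 302.521ms=6/7b +302.521ms=6/7b
3) 605.042ms=12/7b +302.521ms=6/7b
4) 907.563ms=18/7b +302.521ms=6/7b
5) 1210.084ms=24/7b +302.521ms=6/7b
6) 1512.605ms=30/7b +151.261ms=3/7b
7) 1663.866ms=33/7b +151.261ms=3/7b
8) 1815.126ms=36/7b +302.521ms=6/7b
9) 2117.647ms=6b +1058.824ms=3b
10) 3176.471ms=9b +529.412ms=3/2b
11) 3705.882ms=21/2b +264.706ms=3/4b
12) 3970.588ms=45/4b +264.706ms=3/4b
Σ=12b of 12 (170bpm 6/8) — PASS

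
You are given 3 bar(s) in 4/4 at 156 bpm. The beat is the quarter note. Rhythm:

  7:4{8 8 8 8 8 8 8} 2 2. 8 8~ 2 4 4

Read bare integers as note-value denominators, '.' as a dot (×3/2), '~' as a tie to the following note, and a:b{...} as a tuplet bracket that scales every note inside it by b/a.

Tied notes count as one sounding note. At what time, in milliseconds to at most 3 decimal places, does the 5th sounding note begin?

note 5 onset = 8/7b = 439.56ms

1. 0.0ms @ 0 + 109.89ms (2/7)
2. 109.89ms @ 2/7 + 109.89ms (2/7)
3. 219.78ms @ 4/7 + 109.89ms (2/7)
4. 329.67ms @ 6/7 + 109.89ms (2/7)
5. 439.56ms @ 8/7 + 109.89ms (2/7)
6. 549.451ms @ 10/7 + 109.89ms (2/7)
7. 659.341ms @ 12/7 + 109.89ms (2/7)
8. 769.231ms @ 2 + 769.231ms (2)
9. 1538.462ms @ 4 + 1153.846ms (3)
10. 2692.308ms @ 7 + 192.308ms (1/2)
11. 2884.615ms @ 15/2 + 961.538ms (5/2)
12. 3846.154ms @ 10 + 384.615ms (1)
13. 4230.769ms @ 11 + 384.615ms (1)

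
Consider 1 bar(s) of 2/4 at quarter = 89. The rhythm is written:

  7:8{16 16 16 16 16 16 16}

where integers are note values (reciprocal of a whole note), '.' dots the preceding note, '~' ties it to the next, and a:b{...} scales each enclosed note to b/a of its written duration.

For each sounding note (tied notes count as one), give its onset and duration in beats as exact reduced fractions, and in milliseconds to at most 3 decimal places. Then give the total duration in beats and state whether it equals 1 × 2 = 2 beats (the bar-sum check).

1) 0.0ms=0b +192.616ms=2/7b
2) 192.616ms=2/7b +192.616ms=2/7b
3) 385.233ms=4/7b +192.616ms=2/7b
4) 577.849ms=6/7b +192.616ms=2/7b
5) 770.465ms=8/7b +192.616ms=2/7b
6) 963.082ms=10/7b +192.616ms=2/7b
7) 1155.698ms=12/7b +192.616ms=2/7b
Σ=2b of 2 (89bpm 2/4) — PASS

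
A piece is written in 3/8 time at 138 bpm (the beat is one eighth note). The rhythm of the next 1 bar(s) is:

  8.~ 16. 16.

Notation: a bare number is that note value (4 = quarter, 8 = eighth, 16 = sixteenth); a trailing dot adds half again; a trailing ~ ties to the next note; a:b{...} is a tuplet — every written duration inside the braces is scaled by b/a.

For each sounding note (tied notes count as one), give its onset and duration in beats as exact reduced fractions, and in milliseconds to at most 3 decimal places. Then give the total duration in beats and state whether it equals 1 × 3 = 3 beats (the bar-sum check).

1) 0.0ms=0b +978.261ms=9/4b
2) 978.261ms=9/4b +326.087ms=3/4b
Σ=3b of 3 (138bpm 3/8) — PASS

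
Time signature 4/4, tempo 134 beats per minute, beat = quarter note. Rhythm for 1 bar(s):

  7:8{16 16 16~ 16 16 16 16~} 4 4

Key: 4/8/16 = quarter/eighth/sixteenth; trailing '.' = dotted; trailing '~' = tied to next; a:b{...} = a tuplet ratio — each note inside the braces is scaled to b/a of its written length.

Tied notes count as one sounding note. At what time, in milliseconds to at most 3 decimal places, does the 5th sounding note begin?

note 5 onset = 10/7b = 639.659ms

1. 0.0ms @ 0 + 127.932ms (2/7)
2. 127.932ms @ 2/7 + 127.932ms (2/7)
3. 255.864ms @ 4/7 + 255.864ms (4/7)
4. 511.727ms @ 8/7 + 127.932ms (2/7)
5. 639.659ms @ 10/7 + 127.932ms (2/7)
6. 767.591ms @ 12/7 + 575.693ms (9/7)
7. 1343.284ms @ 3 + 447.761ms (1)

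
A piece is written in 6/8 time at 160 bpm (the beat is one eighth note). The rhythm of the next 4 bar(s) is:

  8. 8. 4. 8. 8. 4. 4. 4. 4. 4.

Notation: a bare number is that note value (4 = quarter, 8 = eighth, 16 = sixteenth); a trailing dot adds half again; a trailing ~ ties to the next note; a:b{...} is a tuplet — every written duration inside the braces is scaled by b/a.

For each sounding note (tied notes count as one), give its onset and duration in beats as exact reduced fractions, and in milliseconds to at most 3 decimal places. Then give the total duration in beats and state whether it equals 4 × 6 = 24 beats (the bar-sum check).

1) 0.0ms=0b +562.5ms=3/2b
2) 562.5ms=3/2b +562.5ms=3/2b
3) 1125.0ms=3b +1125.0ms=3b
4) 2250.0ms=6b +562.5ms=3/2b
5) 2812.5ms=15/2b +562.5ms=3/2b
6) 3375.0ms=9b +1125.0ms=3b
7) 4500.0ms=12b +1125.0ms=3b
8) 5625.0ms=15b +1125.0ms=3b
9) 6750.0ms=18b +1125.0ms=3b
10) 7875.0ms=21b +1125.0ms=3b
Σ=24b of 24 (160bpm 6/8) — PASS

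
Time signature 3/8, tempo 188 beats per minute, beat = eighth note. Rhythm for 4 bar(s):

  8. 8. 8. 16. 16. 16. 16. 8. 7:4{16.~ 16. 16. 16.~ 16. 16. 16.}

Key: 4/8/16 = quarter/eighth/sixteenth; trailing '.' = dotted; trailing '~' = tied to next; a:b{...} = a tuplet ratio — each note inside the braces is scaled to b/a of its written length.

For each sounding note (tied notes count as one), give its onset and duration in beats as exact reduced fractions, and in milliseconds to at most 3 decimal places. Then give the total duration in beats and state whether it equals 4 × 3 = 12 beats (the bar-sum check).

1) 0.0ms=0b +478.723ms=3/2b
2) 478.723ms=3/2b +478.723ms=3/2b
3) 957.447ms=3b +478.723ms=3/2b
4) 1436.17ms=9/2b +239.362ms=3/4b
5) 1675.532ms=21/4b +239.362ms=3/4b
6) 1914.894ms=6b +239.362ms=3/4b
7) 2154.255ms=27/4b +239.362ms=3/4b
8) 2393.617ms=15/2b +478.723ms=3/2b
9) 2872.34ms=9b +273.556ms=6/7b
10) 3145.897ms=69/7b +136.778ms=3/7b
11) 3282.675ms=72/7b +273.556ms=6/7b
12) 3556.231ms=78/7b +136.778ms=3/7b
13) 3693.009ms=81/7b +136.778ms=3/7b
Σ=12b of 12 (188bpm 3/8) — PASS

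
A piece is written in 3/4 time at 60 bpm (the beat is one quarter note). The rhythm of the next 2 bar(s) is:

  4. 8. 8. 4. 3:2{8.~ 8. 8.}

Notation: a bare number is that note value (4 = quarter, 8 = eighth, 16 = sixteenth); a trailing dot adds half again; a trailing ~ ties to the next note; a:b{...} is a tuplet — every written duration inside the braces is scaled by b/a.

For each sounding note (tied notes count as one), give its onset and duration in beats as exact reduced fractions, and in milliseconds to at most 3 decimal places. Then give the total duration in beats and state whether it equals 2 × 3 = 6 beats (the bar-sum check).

1) 0.0ms=0b +1500.0ms=3/2b
2) 1500.0ms=3/2b +750.0ms=3/4b
3) 2250.0ms=9/4b +750.0ms=3/4b
4) 3000.0ms=3b +1500.0ms=3/2b
5) 4500.0ms=9/2b +1000.0ms=1b
6) 5500.0ms=11/2b +500.0ms=1/2b
Σ=6b of 6 (60bpm 3/4) — PASS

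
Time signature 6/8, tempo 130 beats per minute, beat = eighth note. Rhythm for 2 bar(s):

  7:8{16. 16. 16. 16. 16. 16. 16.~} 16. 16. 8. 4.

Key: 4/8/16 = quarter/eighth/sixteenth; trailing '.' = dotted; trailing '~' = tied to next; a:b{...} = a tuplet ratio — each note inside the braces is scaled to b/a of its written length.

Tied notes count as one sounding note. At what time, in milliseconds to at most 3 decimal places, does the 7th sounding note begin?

1. 0.0ms @ 0 + 395.604ms (6/7)
2. 395.604ms @ 6/7 + 395.604ms (6/7)
3. 791.209ms @ 12/7 + 395.604ms (6/7)
4. 1186.813ms @ 18/7 + 395.604ms (6/7)
5. 1582.418ms @ 24/7 + 395.604ms (6/7)
6. 1978.022ms @ 30/7 + 395.604ms (6/7)
7. 2373.626ms @ 36/7 + 741.758ms (45/28)
8. 3115.385ms @ 27/4 + 346.154ms (3/4)
9. 3461.538ms @ 15/2 + 692.308ms (3/2)
10. 4153.846ms @ 9 + 1384.615ms (3)

note 7 onset = 36/7b = 2373.626ms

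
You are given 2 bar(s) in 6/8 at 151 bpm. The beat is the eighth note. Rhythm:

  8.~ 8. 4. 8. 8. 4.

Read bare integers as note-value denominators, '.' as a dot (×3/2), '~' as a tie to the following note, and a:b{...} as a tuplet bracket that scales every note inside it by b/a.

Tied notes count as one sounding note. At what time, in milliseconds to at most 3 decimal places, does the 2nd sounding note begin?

1. 0.0ms @ 0 + 1192.053ms (3)
2. 1192.053ms @ 3 + 1192.053ms (3)
3. 2384.106ms @ 6 + 596.026ms (3/2)
4. 2980.132ms @ 15/2 + 596.026ms (3/2)
5. 3576.159ms @ 9 + 1192.053ms (3)

note 2 onset = 3b = 1192.053ms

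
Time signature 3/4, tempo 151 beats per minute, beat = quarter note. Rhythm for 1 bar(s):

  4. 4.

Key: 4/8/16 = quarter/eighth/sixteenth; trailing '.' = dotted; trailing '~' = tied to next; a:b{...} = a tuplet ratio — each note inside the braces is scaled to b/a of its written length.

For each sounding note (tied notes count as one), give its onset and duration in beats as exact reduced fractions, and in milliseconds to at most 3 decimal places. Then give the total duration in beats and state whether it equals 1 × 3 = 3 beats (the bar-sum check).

1) 0.0ms=0b +596.026ms=3/2b
2) 596.026ms=3/2b +596.026ms=3/2b
Σ=3b of 3 (151bpm 3/4) — PASS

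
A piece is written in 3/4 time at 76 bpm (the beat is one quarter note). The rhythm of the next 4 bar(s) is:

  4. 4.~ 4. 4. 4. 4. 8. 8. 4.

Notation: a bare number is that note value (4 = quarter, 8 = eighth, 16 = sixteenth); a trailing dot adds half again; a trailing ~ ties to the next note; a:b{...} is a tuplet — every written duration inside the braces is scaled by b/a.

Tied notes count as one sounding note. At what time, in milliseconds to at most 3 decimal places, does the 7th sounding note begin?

1. 0.0ms @ 0 + 1184.211ms (3/2)
2. 1184.211ms @ 3/2 + 2368.421ms (3)
3. 3552.632ms @ 9/2 + 1184.211ms (3/2)
4. 4736.842ms @ 6 + 1184.211ms (3/2)
5. 5921.053ms @ 15/2 + 1184.211ms (3/2)
6. 7105.263ms @ 9 + 592.105ms (3/4)
7. 7697.368ms @ 39/4 + 592.105ms (3/4)
8. 8289.474ms @ 21/2 + 1184.211ms (3/2)

note 7 onset = 39/4b = 7697.368ms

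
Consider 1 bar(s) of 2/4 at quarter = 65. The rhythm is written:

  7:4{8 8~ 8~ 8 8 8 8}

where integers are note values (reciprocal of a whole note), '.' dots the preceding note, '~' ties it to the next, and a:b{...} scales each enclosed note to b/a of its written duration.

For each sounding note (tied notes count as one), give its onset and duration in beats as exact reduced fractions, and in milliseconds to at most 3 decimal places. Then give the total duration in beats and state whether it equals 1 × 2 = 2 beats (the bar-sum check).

1) 0.0ms=0b +263.736ms=2/7b
2) 263.736ms=2/7b +791.209ms=6/7b
3) 1054.945ms=8/7b +263.736ms=2/7b
4) 1318.681ms=10/7b +263.736ms=2/7b
5) 1582.418ms=12/7b +263.736ms=2/7b
Σ=2b of 2 (65bpm 2/4) — PASS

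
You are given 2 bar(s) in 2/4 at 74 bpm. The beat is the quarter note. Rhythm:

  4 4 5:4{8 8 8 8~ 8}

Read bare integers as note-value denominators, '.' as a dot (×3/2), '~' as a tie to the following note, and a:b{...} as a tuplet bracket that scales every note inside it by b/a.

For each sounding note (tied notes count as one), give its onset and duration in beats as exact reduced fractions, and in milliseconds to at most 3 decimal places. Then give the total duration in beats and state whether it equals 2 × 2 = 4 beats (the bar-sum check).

1) 0.0ms=0b +810.811ms=1b
2) 810.811ms=1b +810.811ms=1b
3) 1621.622ms=2b +324.324ms=2/5b
4) 1945.946ms=12/5b +324.324ms=2/5b
5) 2270.27ms=14/5b +324.324ms=2/5b
6) 2594.595ms=16/5b +648.649ms=4/5b
Σ=4b of 4 (74bpm 2/4) — PASS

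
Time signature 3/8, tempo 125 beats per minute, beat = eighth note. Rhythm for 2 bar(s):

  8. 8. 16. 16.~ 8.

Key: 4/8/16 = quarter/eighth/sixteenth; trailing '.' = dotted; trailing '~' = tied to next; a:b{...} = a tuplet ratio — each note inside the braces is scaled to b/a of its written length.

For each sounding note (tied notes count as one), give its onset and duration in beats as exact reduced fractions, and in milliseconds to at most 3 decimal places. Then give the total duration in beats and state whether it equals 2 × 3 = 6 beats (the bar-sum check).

1) 0.0ms=0b +720.0ms=3/2b
2) 720.0ms=3/2b +720.0ms=3/2b
3) 1440.0ms=3b +360.0ms=3/4b
4) 1800.0ms=15/4b +1080.0ms=9/4b
Σ=6b of 6 (125bpm 3/8) — PASS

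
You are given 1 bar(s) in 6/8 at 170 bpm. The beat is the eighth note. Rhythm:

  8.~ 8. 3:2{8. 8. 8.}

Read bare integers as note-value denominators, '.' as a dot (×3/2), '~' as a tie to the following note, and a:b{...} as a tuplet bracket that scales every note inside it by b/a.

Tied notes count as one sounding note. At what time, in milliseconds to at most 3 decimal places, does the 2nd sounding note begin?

note 2 onset = 3b = 1058.824ms

1. 0.0ms @ 0 + 1058.824ms (3)
2. 1058.824ms @ 3 + 352.941ms (1)
3. 1411.765ms @ 4 + 352.941ms (1)
4. 1764.706ms @ 5 + 352.941ms (1)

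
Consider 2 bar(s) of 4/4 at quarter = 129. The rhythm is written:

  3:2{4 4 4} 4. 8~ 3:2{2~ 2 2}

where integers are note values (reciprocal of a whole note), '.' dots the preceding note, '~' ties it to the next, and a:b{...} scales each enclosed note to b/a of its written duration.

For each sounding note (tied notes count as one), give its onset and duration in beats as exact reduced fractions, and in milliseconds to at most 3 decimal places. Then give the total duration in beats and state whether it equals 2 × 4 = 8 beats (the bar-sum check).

1) 0.0ms=0b +310.078ms=2/3b
2) 310.078ms=2/3b +310.078ms=2/3b
3) 620.155ms=4/3b +310.078ms=2/3b
4) 930.233ms=2b +697.674ms=3/2b
5) 1627.907ms=7/2b +1472.868ms=19/6b
6) 3100.775ms=20/3b +620.155ms=4/3b
Σ=8b of 8 (129bpm 4/4) — PASS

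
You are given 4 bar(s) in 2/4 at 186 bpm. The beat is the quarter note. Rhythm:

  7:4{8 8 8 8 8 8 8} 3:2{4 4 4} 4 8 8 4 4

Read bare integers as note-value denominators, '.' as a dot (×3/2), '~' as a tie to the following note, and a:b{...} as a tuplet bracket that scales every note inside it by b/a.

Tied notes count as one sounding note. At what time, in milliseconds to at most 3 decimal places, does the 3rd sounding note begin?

note 3 onset = 4/7b = 184.332ms

1. 0.0ms @ 0 + 92.166ms (2/7)
2. 92.166ms @ 2/7 + 92.166ms (2/7)
3. 184.332ms @ 4/7 + 92.166ms (2/7)
4. 276.498ms @ 6/7 + 92.166ms (2/7)
5. 368.664ms @ 8/7 + 92.166ms (2/7)
6. 460.829ms @ 10/7 + 92.166ms (2/7)
7. 552.995ms @ 12/7 + 92.166ms (2/7)
8. 645.161ms @ 2 + 215.054ms (2/3)
9. 860.215ms @ 8/3 + 215.054ms (2/3)
10. 1075.269ms @ 10/3 + 215.054ms (2/3)
11. 1290.323ms @ 4 + 322.581ms (1)
12. 1612.903ms @ 5 + 161.29ms (1/2)
13. 1774.194ms @ 11/2 + 161.29ms (1/2)
14. 1935.484ms @ 6 + 322.581ms (1)
15. 2258.065ms @ 7 + 322.581ms (1)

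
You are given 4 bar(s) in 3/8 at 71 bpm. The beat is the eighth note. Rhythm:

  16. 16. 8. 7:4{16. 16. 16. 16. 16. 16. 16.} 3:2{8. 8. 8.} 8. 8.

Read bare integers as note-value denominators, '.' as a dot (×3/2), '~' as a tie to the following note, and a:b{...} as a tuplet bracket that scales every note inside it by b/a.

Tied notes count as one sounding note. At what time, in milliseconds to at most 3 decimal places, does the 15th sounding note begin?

1. 0.0ms @ 0 + 633.803ms (3/4)
2. 633.803ms @ 3/4 + 633.803ms (3/4)
3. 1267.606ms @ 3/2 + 1267.606ms (3/2)
4. 2535.211ms @ 3 + 362.173ms (3/7)
5. 2897.384ms @ 24/7 + 362.173ms (3/7)
6. 3259.557ms @ 27/7 + 362.173ms (3/7)
7. 3621.73ms @ 30/7 + 362.173ms (3/7)
8. 3983.903ms @ 33/7 + 362.173ms (3/7)
9. 4346.076ms @ 36/7 + 362.173ms (3/7)
10. 4708.249ms @ 39/7 + 362.173ms (3/7)
11. 5070.423ms @ 6 + 845.07ms (1)
12. 5915.493ms @ 7 + 845.07ms (1)
13. 6760.563ms @ 8 + 845.07ms (1)
14. 7605.634ms @ 9 + 1267.606ms (3/2)
15. 8873.239ms @ 21/2 + 1267.606ms (3/2)

note 15 onset = 21/2b = 8873.239ms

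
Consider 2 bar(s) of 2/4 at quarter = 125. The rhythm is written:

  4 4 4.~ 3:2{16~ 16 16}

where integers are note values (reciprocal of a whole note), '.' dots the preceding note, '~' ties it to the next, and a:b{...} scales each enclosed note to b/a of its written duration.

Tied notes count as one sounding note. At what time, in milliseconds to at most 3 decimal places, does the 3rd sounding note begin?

1. 0.0ms @ 0 + 480.0ms (1)
2. 480.0ms @ 1 + 480.0ms (1)
3. 960.0ms @ 2 + 880.0ms (11/6)
4. 1840.0ms @ 23/6 + 80.0ms (1/6)

note 3 onset = 2b = 960.0ms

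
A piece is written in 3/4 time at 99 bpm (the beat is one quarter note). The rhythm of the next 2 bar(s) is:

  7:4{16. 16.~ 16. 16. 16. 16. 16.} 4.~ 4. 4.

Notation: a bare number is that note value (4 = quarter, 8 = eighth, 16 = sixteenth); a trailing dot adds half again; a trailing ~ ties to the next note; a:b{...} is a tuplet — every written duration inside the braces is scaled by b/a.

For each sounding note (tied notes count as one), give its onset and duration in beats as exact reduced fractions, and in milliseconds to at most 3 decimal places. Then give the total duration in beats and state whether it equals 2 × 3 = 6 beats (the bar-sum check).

1) 0.0ms=0b +129.87ms=3/14b
2) 129.87ms=3/14b +259.74ms=3/7b
3) 389.61ms=9/14b +129.87ms=3/14b
4) 519.481ms=6/7b +129.87ms=3/14b
5) 649.351ms=15/14b +129.87ms=3/14b
6) 779.221ms=9/7b +129.87ms=3/14b
7) 909.091ms=3/2b +1818.182ms=3b
8) 2727.273ms=9/2b +909.091ms=3/2b
Σ=6b of 6 (99bpm 3/4) — PASS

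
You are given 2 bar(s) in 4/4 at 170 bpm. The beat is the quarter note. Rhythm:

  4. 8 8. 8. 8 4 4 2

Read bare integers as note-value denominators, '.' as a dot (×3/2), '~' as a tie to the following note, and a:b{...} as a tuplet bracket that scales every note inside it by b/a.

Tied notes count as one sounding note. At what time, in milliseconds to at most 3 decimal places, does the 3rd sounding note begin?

1. 0.0ms @ 0 + 529.412ms (3/2)
2. 529.412ms @ 3/2 + 176.471ms (1/2)
3. 705.882ms @ 2 + 264.706ms (3/4)
4. 970.588ms @ 11/4 + 264.706ms (3/4)
5. 1235.294ms @ 7/2 + 176.471ms (1/2)
6. 1411.765ms @ 4 + 352.941ms (1)
7. 1764.706ms @ 5 + 352.941ms (1)
8. 2117.647ms @ 6 + 705.882ms (2)

note 3 onset = 2b = 705.882ms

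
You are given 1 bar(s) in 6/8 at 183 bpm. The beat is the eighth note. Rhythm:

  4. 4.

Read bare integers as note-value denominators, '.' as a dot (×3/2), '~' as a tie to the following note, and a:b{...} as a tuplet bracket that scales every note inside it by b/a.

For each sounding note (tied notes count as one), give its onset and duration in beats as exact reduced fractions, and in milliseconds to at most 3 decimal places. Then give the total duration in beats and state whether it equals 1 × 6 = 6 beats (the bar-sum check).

1) 0.0ms=0b +983.607ms=3b
2) 983.607ms=3b +983.607ms=3b
Σ=6b of 6 (183bpm 6/8) — PASS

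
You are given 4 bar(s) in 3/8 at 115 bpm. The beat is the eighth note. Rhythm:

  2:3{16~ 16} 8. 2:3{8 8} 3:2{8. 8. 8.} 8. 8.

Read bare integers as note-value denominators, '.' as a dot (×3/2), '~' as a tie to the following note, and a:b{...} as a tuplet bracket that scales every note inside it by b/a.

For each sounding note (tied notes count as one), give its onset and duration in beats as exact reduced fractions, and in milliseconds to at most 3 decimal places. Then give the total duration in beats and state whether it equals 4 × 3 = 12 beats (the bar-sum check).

1) 0.0ms=0b +782.609ms=3/2b
2) 782.609ms=3/2b +782.609ms=3/2b
3) 1565.217ms=3b +782.609ms=3/2b
4) 2347.826ms=9/2b +782.609ms=3/2b
5) 3130.435ms=6b +521.739ms=1b
6) 3652.174ms=7b +521.739ms=1b
7) 4173.913ms=8b +521.739ms=1b
8) 4695.652ms=9b +782.609ms=3/2b
9) 5478.261ms=21/2b +782.609ms=3/2b
Σ=12b of 12 (115bpm 3/8) — PASS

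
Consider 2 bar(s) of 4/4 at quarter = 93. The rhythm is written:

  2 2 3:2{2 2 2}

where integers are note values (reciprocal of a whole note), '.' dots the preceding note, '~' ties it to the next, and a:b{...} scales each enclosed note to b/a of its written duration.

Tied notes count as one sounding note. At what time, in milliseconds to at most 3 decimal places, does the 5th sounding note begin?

1. 0.0ms @ 0 + 1290.323ms (2)
2. 1290.323ms @ 2 + 1290.323ms (2)
3. 2580.645ms @ 4 + 860.215ms (4/3)
4. 3440.86ms @ 16/3 + 860.215ms (4/3)
5. 4301.075ms @ 20/3 + 860.215ms (4/3)

note 5 onset = 20/3b = 4301.075ms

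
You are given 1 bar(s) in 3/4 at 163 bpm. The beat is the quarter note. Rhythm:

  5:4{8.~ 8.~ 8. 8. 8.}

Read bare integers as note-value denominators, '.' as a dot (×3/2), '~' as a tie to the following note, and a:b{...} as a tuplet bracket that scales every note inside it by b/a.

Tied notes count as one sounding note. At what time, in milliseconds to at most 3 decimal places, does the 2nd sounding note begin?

1. 0.0ms @ 0 + 662.577ms (9/5)
2. 662.577ms @ 9/5 + 220.859ms (3/5)
3. 883.436ms @ 12/5 + 220.859ms (3/5)

note 2 onset = 9/5b = 662.577ms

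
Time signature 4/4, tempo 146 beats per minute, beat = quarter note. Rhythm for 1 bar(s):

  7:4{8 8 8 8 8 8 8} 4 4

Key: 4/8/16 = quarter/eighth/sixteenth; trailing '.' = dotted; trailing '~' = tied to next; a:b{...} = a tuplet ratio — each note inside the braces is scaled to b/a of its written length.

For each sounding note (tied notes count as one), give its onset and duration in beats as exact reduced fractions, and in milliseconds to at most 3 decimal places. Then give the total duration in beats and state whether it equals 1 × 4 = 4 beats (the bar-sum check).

1) 0.0ms=0b +117.417ms=2/7b
2) 117.417ms=2/7b +117.417ms=2/7b
3) 234.834ms=4/7b +117.417ms=2/7b
4) 352.25ms=6/7b +117.417ms=2/7b
5) 469.667ms=8/7b +117.417ms=2/7b
6) 587.084ms=10/7b +117.417ms=2/7b
7) 704.501ms=12/7b +117.417ms=2/7b
8) 821.918ms=2b +410.959ms=1b
9) 1232.877ms=3b +410.959ms=1b
Σ=4b of 4 (146bpm 4/4) — PASS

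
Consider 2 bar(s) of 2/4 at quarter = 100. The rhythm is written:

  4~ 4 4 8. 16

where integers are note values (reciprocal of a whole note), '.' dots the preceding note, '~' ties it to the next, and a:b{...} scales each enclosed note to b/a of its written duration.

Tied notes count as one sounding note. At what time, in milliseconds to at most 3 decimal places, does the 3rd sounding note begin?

note 3 onset = 3b = 1800.0ms

1. 0.0ms @ 0 + 1200.0ms (2)
2. 1200.0ms @ 2 + 600.0ms (1)
3. 1800.0ms @ 3 + 450.0ms (3/4)
4. 2250.0ms @ 15/4 + 150.0ms (1/4)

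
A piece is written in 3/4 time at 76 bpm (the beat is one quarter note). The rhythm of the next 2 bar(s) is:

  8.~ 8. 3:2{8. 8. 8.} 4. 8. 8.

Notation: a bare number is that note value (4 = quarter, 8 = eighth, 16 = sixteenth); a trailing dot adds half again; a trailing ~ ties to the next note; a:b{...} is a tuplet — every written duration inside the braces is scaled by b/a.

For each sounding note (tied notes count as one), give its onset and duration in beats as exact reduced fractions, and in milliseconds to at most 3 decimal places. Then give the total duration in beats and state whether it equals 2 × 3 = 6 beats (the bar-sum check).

1) 0.0ms=0b +1184.211ms=3/2b
2) 1184.211ms=3/2b +394.737ms=1/2b
3) 1578.947ms=2b +394.737ms=1/2b
4) 1973.684ms=5/2b +394.737ms=1/2b
5) 2368.421ms=3b +1184.211ms=3/2b
6) 3552.632ms=9/2b +592.105ms=3/4b
7) 4144.737ms=21/4b +592.105ms=3/4b
Σ=6b of 6 (76bpm 3/4) — PASS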